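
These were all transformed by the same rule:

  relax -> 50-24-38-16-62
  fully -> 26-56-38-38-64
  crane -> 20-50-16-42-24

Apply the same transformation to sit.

r(#18)→50 and e(#5)→24: differences scale by 2, so n = 2·pos + 14. Each letter becomes 2×(its alphabet position, a=1..z=26) + 14.
On sit: s=19→52, i=9→32, t=20→54.

52-32-54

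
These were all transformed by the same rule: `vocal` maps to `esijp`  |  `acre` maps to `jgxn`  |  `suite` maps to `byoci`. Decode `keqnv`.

baker

Shifts by position in vocal: pos 0: v→e (+9), pos 1: o→s (+4), pos 2: c→i (+6), pos 3: a→j (+9), pos 4: l→p (+4) — repeating every 3. It's a Vigenère-style cipher with numeric key [9,4,6]: position i shifts by key[i mod 3].
Undoing it on keqnv: k−9=b, e−4=a, q−6=k, n−9=e, v−4=r.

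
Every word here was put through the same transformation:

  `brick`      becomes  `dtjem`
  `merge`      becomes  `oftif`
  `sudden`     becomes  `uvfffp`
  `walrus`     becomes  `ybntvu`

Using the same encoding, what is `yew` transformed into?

afy

The rule splits by letter class: vowels +1, consonants +2.
For yew: y(cons)+2=a, e(vowel)+1=f, w(cons)+2=y.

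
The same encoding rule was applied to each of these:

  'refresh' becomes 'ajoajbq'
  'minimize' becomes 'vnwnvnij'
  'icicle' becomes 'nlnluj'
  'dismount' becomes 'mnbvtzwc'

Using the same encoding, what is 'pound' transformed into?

The shift depends on letter class: consonant r→a is +9, but vowel e→j is +5. The rule splits by letter class: vowels +5, consonants +9.
Applying it to pound: p(cons)+9=y, o(vowel)+5=t, u(vowel)+5=z, n(cons)+9=w, d(cons)+9=m.

ytzwm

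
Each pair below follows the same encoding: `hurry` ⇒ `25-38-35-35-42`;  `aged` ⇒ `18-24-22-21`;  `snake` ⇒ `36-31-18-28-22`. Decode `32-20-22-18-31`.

ocean

Each letter is replaced by its alphabet position (a=1..z=26) + 17.
Decoding 32-20-22-18-31: 32→(32−17)÷1=15=o, 20→(20−17)÷1=3=c, 22→(22−17)÷1=5=e, 18→(18−17)÷1=1=a, 31→(31−17)÷1=14=n.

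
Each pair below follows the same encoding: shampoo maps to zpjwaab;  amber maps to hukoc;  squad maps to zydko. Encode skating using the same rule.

Letter i (0-indexed) is shifted by i+7, so successive shifts are 7, 8, 9, ….
On skating: s+7=z, k+8=s, a+9=j, t+10=d, i+11=t, n+12=z, g+13=t.

zsjdtzt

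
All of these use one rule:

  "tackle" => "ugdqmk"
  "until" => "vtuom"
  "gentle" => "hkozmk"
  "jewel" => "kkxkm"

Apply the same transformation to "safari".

tgggso

Shifts by position in tackle: pos 0: t→u (+1), pos 1: a→g (+6), pos 2: c→d (+1), pos 3: k→q (+6) — repeating every 2. The shifts repeat in a cycle of length 2: positions 0,1,… shift by +1, +6, then the pattern repeats.
Applying it to safari: s+1=t, a+6=g, f+1=g, a+6=g, r+1=s, i+6=o.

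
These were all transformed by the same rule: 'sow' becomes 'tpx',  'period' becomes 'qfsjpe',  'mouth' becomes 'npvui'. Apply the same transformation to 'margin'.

nbshjo

Compare letters: s→t is +1, o→p is +1, w→x is +1 — a constant shift. This is a Caesar cipher with shift 1.
For margin: m+1=n, a+1=b, r+1=s, g+1=h, i+1=j, n+1=o.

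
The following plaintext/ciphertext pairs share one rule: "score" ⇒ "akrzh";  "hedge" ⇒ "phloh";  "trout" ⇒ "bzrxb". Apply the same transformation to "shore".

aprzh

Vowels shift forward by 3 and consonants shift forward by 8.
Applying it to shore: s(cons)+8=a, h(cons)+8=p, o(vowel)+3=r, r(cons)+8=z, e(vowel)+3=h.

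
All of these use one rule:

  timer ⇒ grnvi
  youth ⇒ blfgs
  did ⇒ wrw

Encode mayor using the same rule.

Each pair mirrors across the alphabet (t↔g, i↔r, m↔n): positions sum to 25. Letters are reflected about the middle of the alphabet (position → 25−position): Atbash.
Applying it to mayor: m↔n, a↔z, y↔b, o↔l, r↔i.

nzbli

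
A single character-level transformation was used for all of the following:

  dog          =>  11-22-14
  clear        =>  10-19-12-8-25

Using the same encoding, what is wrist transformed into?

d is letter #4 and maps to 11: an offset of 7. Letters become their 1-based position plus 7 (so a→8, b→9, …).
Applying it to wrist: w=23→30, r=18→25, i=9→16, s=19→26, t=20→27.

30-25-16-26-27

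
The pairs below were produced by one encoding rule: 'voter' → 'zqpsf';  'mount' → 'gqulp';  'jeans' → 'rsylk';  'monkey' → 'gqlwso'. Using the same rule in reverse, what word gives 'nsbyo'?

v(21)→z(25) and o(14)→q(16) fit y≡5x+24 (mod 26); the inverse of 5 mod 26 is 21. Each letter's alphabet position (a=0..z=25) is mapped through 5·x+24 mod 26 — an affine cipher.
Decoding nsbyo: n(13)→21·(13−24)≡3=d; s(18)→21·(18−24)≡4=e; b(1)→21·(1−24)≡11=l; y(24)→21·(24−24)≡0=a; o(14)→21·(14−24)≡24=y (all mod 26).

delay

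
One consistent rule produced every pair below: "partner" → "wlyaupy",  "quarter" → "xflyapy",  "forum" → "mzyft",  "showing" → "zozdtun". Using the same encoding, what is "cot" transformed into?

jza

The rule splits by letter class: vowels +11, consonants +7.
Applying it to cot: c(cons)+7=j, o(vowel)+11=z, t(cons)+7=a.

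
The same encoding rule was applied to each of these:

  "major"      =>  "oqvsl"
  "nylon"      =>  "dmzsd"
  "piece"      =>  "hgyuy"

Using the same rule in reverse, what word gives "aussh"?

m(12)→o(14) and a(0)→q(16) fit y≡15x+16 (mod 26); the inverse of 15 mod 26 is 7. This is an affine cipher: with a=0,…,z=25, each position x becomes (15x+16) mod 26.
Decoding aussh: a(0)→7·(0−16)≡18=s; u(20)→7·(20−16)≡2=c; s(18)→7·(18−16)≡14=o; s(18)→7·(18−16)≡14=o; h(7)→7·(7−16)≡15=p (all mod 26).

scoop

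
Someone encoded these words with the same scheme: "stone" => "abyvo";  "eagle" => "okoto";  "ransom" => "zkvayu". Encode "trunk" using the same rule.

Two shifts are in play — +10 for a/e/i/o/u, +8 for every other letter.
On trunk: t(cons)+8=b, r(cons)+8=z, u(vowel)+10=e, n(cons)+8=v, k(cons)+8=s.

bzevs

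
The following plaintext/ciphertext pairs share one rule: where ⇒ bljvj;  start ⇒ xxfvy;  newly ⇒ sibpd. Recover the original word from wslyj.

rogue

The shifts repeat in a cycle of length 2: positions 0,1,… shift by +5, +4, then the pattern repeats.
Decoding wslyj: w−5=r, s−4=o, l−5=g, y−4=u, j−5=e.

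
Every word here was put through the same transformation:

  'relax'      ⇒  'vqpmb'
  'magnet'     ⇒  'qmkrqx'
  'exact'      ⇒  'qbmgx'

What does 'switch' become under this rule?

The shift depends on letter class: consonant r→v is +4, but vowel e→q is +12. The rule splits by letter class: vowels +12, consonants +4.
For switch: s(cons)+4=w, w(cons)+4=a, i(vowel)+12=u, t(cons)+4=x, c(cons)+4=g, h(cons)+4=l.

wauxgl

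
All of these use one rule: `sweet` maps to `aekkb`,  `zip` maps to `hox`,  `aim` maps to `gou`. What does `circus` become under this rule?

Two shifts are in play — +6 for a/e/i/o/u, +8 for every other letter.
On circus: c(cons)+8=k, i(vowel)+6=o, r(cons)+8=z, c(cons)+8=k, u(vowel)+6=a, s(cons)+8=a.

kozkaa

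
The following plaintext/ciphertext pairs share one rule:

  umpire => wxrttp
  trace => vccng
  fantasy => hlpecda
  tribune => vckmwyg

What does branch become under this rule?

Shifts by position in umpire: pos 0: u→w (+2), pos 1: m→x (+11), pos 2: p→r (+2), pos 3: i→t (+11) — repeating every 2. A repeating key of period 2 is used — shifts +2, +11 over and over.
For branch: b+2=d, r+11=c, a+2=c, n+11=y, c+2=e, h+11=s.

dccyes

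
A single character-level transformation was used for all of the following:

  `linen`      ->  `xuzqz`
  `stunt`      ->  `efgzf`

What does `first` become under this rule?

It's a constant shift of +12 (ROT12).
Applying it to first: f+12=r, i+12=u, r+12=d, s+12=e, t+12=f.

rudef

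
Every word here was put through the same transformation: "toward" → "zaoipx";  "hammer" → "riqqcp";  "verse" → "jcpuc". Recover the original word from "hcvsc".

fence

t(19)→z(25) and o(14)→a(0) fit y≡5x+8 (mod 26); the inverse of 5 mod 26 is 21. Each letter's alphabet position (a=0..z=25) is mapped through 5·x+8 mod 26 — an affine cipher.
Decoding hcvsc: h(7)→21·(7−8)≡5=f; c(2)→21·(2−8)≡4=e; v(21)→21·(21−8)≡13=n; s(18)→21·(18−8)≡2=c; c(2)→21·(2−8)≡4=e (all mod 26).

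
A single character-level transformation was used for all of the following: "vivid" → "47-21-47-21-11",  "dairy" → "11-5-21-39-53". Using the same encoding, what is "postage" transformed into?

35-33-41-43-5-17-13

Each letter becomes 2×(its alphabet position, a=1..z=26) + 3.
For postage: p=16→35, o=15→33, s=19→41, t=20→43, a=1→5, g=7→17, e=5→13.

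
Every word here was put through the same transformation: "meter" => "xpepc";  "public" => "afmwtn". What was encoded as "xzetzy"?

motion

Compare letters: m→x is +11, e→p is +11, t→e is +11 — a constant shift. Each letter is shifted forward by 11 in the alphabet (a Caesar shift of +11).
Reversing it on xzetzy: x−11=m, z−11=o, e−11=t, t−11=i, z−11=o, y−11=n.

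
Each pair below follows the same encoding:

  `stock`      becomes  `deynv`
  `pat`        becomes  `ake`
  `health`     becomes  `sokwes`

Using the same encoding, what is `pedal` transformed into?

aookw

The shift depends on letter class: consonant s→d is +11, but vowel o→y is +10. Vowels shift forward by 10 and consonants shift forward by 11.
On pedal: p(cons)+11=a, e(vowel)+10=o, d(cons)+11=o, a(vowel)+10=k, l(cons)+11=w.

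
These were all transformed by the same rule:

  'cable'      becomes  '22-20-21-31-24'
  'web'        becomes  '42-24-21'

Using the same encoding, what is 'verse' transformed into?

41-24-37-38-24

c is letter #3 and maps to 22: an offset of 19. The number is (letter's place in the alphabet, a=1) + 19.
For verse: v=22→41, e=5→24, r=18→37, s=19→38, e=5→24.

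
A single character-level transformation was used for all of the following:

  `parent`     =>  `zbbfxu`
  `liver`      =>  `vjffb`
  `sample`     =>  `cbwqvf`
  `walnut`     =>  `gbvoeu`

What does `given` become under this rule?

A repeating key of period 2 is used — shifts +10, +1 over and over.
Applying it to given: g+10=q, i+1=j, v+10=f, e+1=f, n+10=x.

qjffx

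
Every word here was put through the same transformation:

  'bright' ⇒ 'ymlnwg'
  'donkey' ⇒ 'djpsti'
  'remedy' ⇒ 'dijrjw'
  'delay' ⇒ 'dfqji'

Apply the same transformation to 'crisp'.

uxnwh

The output letters match the input read backwards, each shifted +5: bright reversed is thgirb. Read the word backwards and shift each letter +5.
On crisp: reverse → psirc; then shift: p+5=u, s+5=x, i+5=n, r+5=w, c+5=h.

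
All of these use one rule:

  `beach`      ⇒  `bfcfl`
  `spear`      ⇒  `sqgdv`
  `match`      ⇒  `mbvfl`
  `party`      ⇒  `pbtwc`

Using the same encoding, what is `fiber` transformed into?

fjdhv

In beach: b→b is +0, e→f is +1, a→c is +2, c→f is +3 — the shift increases by 1 each position. The shift increases by 1 at each position, starting from +0: 0, 1, 2, ….
Applying it to fiber: f+0=f, i+1=j, b+2=d, e+3=h, r+4=v.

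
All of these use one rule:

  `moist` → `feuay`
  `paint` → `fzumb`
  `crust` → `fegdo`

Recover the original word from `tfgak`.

youth

The output letters match the input read backwards, each shifted +12: moist reversed is tsiom. Read the word backwards and shift each letter +12.
Undoing it on tfgak: shift back: t−12=h, f−12=t, g−12=u, a−12=o, k−12=y → htuoy; then reverse → youth.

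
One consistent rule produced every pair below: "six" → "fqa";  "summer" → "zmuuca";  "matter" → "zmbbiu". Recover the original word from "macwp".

The output letters match the input read backwards, each shifted +8: six reversed is xis. The word is reversed, then every letter is shifted forward by 8.
Reversing it on macwp: shift back: m−8=e, a−8=s, c−8=u, w−8=o, p−8=h → esuoh; then reverse → house.

house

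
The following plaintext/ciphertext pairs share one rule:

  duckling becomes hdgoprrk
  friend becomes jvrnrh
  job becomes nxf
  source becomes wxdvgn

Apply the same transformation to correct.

The shift depends on letter class: consonant d→h is +4, but vowel u→d is +9. The rule splits by letter class: vowels +9, consonants +4.
For correct: c(cons)+4=g, o(vowel)+9=x, r(cons)+4=v, r(cons)+4=v, e(vowel)+9=n, c(cons)+4=g, t(cons)+4=x.

gxvvngx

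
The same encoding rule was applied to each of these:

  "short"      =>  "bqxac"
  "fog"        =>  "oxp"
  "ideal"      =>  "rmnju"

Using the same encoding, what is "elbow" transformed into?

This is a Caesar cipher with shift 9.
Applying it to elbow: e+9=n, l+9=u, b+9=k, o+9=x, w+9=f.

nukxf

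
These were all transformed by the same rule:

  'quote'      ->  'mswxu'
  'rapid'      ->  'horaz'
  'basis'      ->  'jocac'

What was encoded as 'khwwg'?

q(16)→m(12) and u(20)→s(18) fit y≡21x+14 (mod 26); the inverse of 21 mod 26 is 5. Treating letters as 0–25, the rule is x ↦ 21x + 14 (mod 26).
Undoing it on khwwg: k(10)→5·(10−14)≡6=g; h(7)→5·(7−14)≡17=r; w(22)→5·(22−14)≡14=o; w(22)→5·(22−14)≡14=o; g(6)→5·(6−14)≡12=m (all mod 26).

groom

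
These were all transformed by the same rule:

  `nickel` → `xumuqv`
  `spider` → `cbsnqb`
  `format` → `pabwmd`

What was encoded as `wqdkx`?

Shifts by position in nickel: pos 0: n→x (+10), pos 1: i→u (+12), pos 2: c→m (+10), pos 3: k→u (+10), pos 4: e→q (+12), pos 5: l→v (+10) — repeating every 3. It's a Vigenère-style cipher with numeric key [10,12,10]: position i shifts by key[i mod 3].
Undoing it on wqdkx: w−10=m, q−12=e, d−10=t, k−10=a, x−12=l.

metal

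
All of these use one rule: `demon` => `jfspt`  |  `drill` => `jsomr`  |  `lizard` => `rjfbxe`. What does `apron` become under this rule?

gqxpt

Shifts by position in demon: pos 0: d→j (+6), pos 1: e→f (+1), pos 2: m→s (+6), pos 3: o→p (+1) — repeating every 2. The shifts repeat in a cycle of length 2: positions 0,1,… shift by +6, +1, then the pattern repeats.
On apron: a+6=g, p+1=q, r+6=x, o+1=p, n+6=t.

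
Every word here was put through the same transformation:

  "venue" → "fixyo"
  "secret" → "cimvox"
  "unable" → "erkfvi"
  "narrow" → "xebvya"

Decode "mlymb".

Shifts by position in venue: pos 0: v→f (+10), pos 1: e→i (+4), pos 2: n→x (+10), pos 3: u→y (+4) — repeating every 2. It's a Vigenère-style cipher with numeric key [10,4]: position i shifts by key[i mod 2].
Decoding mlymb: m−10=c, l−4=h, y−10=o, m−4=i, b−10=r.

choir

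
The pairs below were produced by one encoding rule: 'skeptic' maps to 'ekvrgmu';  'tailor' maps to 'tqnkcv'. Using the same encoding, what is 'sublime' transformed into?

The output letters match the input read backwards, each shifted +2: skeptic reversed is citpeks. Read the word backwards and shift each letter +2.
For sublime: reverse → emilbus; then shift: e+2=g, m+2=o, i+2=k, l+2=n, b+2=d, u+2=w, s+2=u.

gokndwu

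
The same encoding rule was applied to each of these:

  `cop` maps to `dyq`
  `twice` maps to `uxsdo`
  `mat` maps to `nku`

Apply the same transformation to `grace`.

The shift depends on letter class: consonant c→d is +1, but vowel o→y is +10. Vowels shift forward by 10 and consonants shift forward by 1.
For grace: g(cons)+1=h, r(cons)+1=s, a(vowel)+10=k, c(cons)+1=d, e(vowel)+10=o.

hskdo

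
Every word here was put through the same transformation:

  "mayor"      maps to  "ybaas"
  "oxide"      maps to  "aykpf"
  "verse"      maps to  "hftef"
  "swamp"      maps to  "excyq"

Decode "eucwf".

stake

Shifts by position in mayor: pos 0: m→y (+12), pos 1: a→b (+1), pos 2: y→a (+2), pos 3: o→a (+12), pos 4: r→s (+1) — repeating every 3. It's a Vigenère-style cipher with numeric key [12,1,2]: position i shifts by key[i mod 3].
Undoing it on eucwf: e−12=s, u−1=t, c−2=a, w−12=k, f−1=e.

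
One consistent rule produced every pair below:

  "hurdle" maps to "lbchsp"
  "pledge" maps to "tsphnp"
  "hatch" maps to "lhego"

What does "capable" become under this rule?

ghaeiwi

The shifts repeat in a cycle of length 3: positions 0,1,… shift by +4, +7, +11, then the pattern repeats.
For capable: c+4=g, a+7=h, p+11=a, a+4=e, b+7=i, l+11=w, e+4=i.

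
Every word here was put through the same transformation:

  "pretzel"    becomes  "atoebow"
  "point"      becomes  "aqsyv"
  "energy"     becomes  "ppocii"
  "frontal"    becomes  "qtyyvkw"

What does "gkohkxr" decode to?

viewing

The shifts repeat in a cycle of length 3: positions 0,1,… shift by +11, +2, +10, then the pattern repeats.
Decoding gkohkxr: g−11=v, k−2=i, o−10=e, h−11=w, k−2=i, x−10=n, r−11=g.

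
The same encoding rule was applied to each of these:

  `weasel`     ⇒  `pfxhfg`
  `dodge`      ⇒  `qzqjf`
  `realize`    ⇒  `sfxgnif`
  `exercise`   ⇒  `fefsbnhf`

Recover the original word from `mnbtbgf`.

bicycle

This is an affine cipher: with a=0,…,z=25, each position x becomes (15x+23) mod 26.
Decoding mnbtbgf: m(12)→7·(12−23)≡1=b; n(13)→7·(13−23)≡8=i; b(1)→7·(1−23)≡2=c; t(19)→7·(19−23)≡24=y; b(1)→7·(1−23)≡2=c; g(6)→7·(6−23)≡11=l; f(5)→7·(5−23)≡4=e (all mod 26).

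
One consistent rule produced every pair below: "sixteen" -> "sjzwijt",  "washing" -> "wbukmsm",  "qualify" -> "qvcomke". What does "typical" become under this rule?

tzrlgfr

In sixteen: s→s is +0, i→j is +1, x→z is +2, t→w is +3 — the shift increases by 1 each position. Letter i (0-indexed) is shifted by i+0, so successive shifts are 0, 1, 2, ….
For typical: t+0=t, y+1=z, p+2=r, i+3=l, c+4=g, a+5=f, l+6=r.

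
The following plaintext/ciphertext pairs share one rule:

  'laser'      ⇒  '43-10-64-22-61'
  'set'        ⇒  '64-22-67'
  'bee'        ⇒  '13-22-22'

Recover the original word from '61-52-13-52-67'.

l(#12)→43 and a(#1)→10: differences scale by 3, so n = 3·pos + 7. The formula is n = 3×(alphabet index, a=1) + 7.
Reversing it on 61-52-13-52-67: 61→(61−7)÷3=18=r, 52→(52−7)÷3=15=o, 13→(13−7)÷3=2=b, 52→(52−7)÷3=15=o, 67→(67−7)÷3=20=t.

robot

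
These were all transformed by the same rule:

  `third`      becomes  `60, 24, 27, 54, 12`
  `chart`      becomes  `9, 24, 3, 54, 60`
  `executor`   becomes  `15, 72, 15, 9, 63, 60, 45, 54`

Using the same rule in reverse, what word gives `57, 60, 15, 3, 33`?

Each letter becomes 3×(its alphabet position, a=1..z=26).
Decoding 57, 60, 15, 3, 33: 57→(57−0)÷3=19=s, 60→(60−0)÷3=20=t, 15→(15−0)÷3=5=e, 3→(3−0)÷3=1=a, 33→(33−0)÷3=11=k.

steak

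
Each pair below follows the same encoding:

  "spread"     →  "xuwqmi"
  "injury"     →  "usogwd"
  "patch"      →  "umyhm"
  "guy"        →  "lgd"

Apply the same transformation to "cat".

hmy

Vowels shift forward by 12 and consonants shift forward by 5.
For cat: c(cons)+5=h, a(vowel)+12=m, t(cons)+5=y.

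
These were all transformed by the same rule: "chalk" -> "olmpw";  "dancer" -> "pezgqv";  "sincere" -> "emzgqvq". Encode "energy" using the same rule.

Shifts by position in chalk: pos 0: c→o (+12), pos 1: h→l (+4), pos 2: a→m (+12), pos 3: l→p (+4) — repeating every 2. It's a Vigenère-style cipher with numeric key [12,4]: position i shifts by key[i mod 2].
On energy: e+12=q, n+4=r, e+12=q, r+4=v, g+12=s, y+4=c.

qrqvsc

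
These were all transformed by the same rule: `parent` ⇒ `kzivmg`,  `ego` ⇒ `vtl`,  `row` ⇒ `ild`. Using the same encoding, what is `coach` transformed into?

Each pair mirrors across the alphabet (p↔k, a↔z, r↔i): positions sum to 25. This is the alphabet-reversal cipher (Atbash): a becomes z, b becomes y, etc.
Applying it to coach: c↔x, o↔l, a↔z, c↔x, h↔s.

xlzxs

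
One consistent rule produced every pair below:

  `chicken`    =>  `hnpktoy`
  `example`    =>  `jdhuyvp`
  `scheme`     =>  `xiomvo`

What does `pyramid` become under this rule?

ueyivso

In chicken: c→h is +5, h→n is +6, i→p is +7, c→k is +8 — the shift increases by 1 each position. The shift increases by 1 at each position, starting from +5: 5, 6, 7, ….
Applying it to pyramid: p+5=u, y+6=e, r+7=y, a+8=i, m+9=v, i+10=s, d+11=o.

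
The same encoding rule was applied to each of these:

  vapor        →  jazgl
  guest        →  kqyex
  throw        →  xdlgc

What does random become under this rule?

lanfgu

v(21)→j(9) and a(0)→a(0) fit y≡19x+0 (mod 26); the inverse of 19 mod 26 is 11. Treating letters as 0–25, the rule is x ↦ 19x + 0 (mod 26).
Applying it to random: r(17)→19·17+0≡11=l; a(0)→19·0+0≡0=a; n(13)→19·13+0≡13=n; d(3)→19·3+0≡5=f; o(14)→19·14+0≡6=g; m(12)→19·12+0≡20=u (all mod 26).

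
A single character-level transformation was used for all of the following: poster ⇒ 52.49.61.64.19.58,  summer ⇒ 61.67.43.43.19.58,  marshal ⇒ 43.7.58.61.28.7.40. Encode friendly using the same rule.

22.58.31.19.46.16.40.79

p(#16)→52 and o(#15)→49: differences scale by 3, so n = 3·pos + 4. Each letter becomes 3×(its alphabet position, a=1..z=26) + 4.
For friendly: f=6→22, r=18→58, i=9→31, e=5→19, n=14→46, d=4→16, l=12→40, y=25→79.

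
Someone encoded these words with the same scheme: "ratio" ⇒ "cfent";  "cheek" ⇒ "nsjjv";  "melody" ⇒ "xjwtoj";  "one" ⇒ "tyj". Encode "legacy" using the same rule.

wjrfnj

The shift depends on letter class: consonant r→c is +11, but vowel a→f is +5. Vowels shift forward by 5 and consonants shift forward by 11.
For legacy: l(cons)+11=w, e(vowel)+5=j, g(cons)+11=r, a(vowel)+5=f, c(cons)+11=n, y(cons)+11=j.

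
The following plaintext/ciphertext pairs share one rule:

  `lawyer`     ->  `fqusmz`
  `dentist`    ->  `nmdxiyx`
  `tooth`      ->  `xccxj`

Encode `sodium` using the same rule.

Each letter's alphabet position (a=0..z=25) is mapped through 25·x+16 mod 26 — an affine cipher.
Applying it to sodium: s(18)→25·18+16≡24=y; o(14)→25·14+16≡2=c; d(3)→25·3+16≡13=n; i(8)→25·8+16≡8=i; u(20)→25·20+16≡22=w; m(12)→25·12+16≡4=e (all mod 26).

ycniwe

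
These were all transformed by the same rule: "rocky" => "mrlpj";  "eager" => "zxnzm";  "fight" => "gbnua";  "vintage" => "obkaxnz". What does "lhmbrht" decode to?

curious

r(17)→m(12) and o(14)→r(17) fit y≡7x+23 (mod 26); the inverse of 7 mod 26 is 15. This is an affine cipher: with a=0,…,z=25, each position x becomes (7x+23) mod 26.
Decoding lhmbrht: l(11)→15·(11−23)≡2=c; h(7)→15·(7−23)≡20=u; m(12)→15·(12−23)≡17=r; b(1)→15·(1−23)≡8=i; r(17)→15·(17−23)≡14=o; h(7)→15·(7−23)≡20=u; t(19)→15·(19−23)≡18=s (all mod 26).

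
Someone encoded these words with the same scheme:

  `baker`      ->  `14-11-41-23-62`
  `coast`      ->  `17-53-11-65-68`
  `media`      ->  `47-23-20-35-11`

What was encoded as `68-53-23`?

toe

b(#2)→14 and a(#1)→11: differences scale by 3, so n = 3·pos + 8. With a=1..z=26, the number is 3·pos + 8.
Undoing it on 68-53-23: 68→(68−8)÷3=20=t, 53→(53−8)÷3=15=o, 23→(23−8)÷3=5=e.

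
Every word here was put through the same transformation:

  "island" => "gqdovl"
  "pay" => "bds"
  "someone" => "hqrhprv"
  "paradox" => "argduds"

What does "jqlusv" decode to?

spring

The output letters match the input read backwards, each shifted +3: island reversed is dnalsi. The word is reversed, then every letter is shifted forward by 3.
Reversing it on jqlusv: shift back: j−3=g, q−3=n, l−3=i, u−3=r, s−3=p, v−3=s → gnirps; then reverse → spring.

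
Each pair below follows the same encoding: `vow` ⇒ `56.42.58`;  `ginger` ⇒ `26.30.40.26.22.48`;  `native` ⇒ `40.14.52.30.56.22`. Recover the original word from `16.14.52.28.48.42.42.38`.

v(#22)→56 and o(#15)→42: differences scale by 2, so n = 2·pos + 12. Each letter becomes 2×(its alphabet position, a=1..z=26) + 12.
Undoing it on 16.14.52.28.48.42.42.38: 16→(16−12)÷2=2=b, 14→(14−12)÷2=1=a, 52→(52−12)÷2=20=t, 28→(28−12)÷2=8=h, 48→(48−12)÷2=18=r, 42→(42−12)÷2=15=o, 42→(42−12)÷2=15=o, 38→(38−12)÷2=13=m.

bathroom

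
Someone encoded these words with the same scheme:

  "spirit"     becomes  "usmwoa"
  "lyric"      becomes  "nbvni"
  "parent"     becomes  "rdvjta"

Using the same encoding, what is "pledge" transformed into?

In spirit: s→u is +2, p→s is +3, i→m is +4, r→w is +5 — the shift increases by 1 each position. Each letter shifts forward by (position + 2), i.e. 2, 3, 4, … — the shift grows by one for each successive letter.
For pledge: p+2=r, l+3=o, e+4=i, d+5=i, g+6=m, e+7=l.

roiiml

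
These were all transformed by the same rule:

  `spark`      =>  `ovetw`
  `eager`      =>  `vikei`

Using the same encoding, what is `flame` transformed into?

Two steps: reverse the string, then apply a Caesar shift of +4.
For flame: reverse → emalf; then shift: e+4=i, m+4=q, a+4=e, l+4=p, f+4=j.

iqepj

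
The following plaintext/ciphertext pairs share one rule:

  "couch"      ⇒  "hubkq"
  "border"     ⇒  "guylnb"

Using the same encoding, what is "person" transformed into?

In couch: c→h is +5, o→u is +6, u→b is +7, c→k is +8 — the shift increases by 1 each position. The shift increases by 1 at each position, starting from +5: 5, 6, 7, ….
Applying it to person: p+5=u, e+6=k, r+7=y, s+8=a, o+9=x, n+10=x.

ukyaxx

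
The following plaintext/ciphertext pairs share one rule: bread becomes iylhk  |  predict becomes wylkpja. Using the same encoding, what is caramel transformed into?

Compare letters: b→i is +7, r→y is +7, e→l is +7 — a constant shift. This is a Caesar cipher with shift 7.
On caramel: c+7=j, a+7=h, r+7=y, a+7=h, m+7=t, e+7=l, l+7=s.

jhyhtls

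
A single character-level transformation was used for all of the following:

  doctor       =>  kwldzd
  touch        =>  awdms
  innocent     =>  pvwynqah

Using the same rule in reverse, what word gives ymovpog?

reflect

In doctor: d→k is +7, o→w is +8, c→l is +9, t→d is +10 — the shift increases by 1 each position. The shift increases by 1 at each position, starting from +7: 7, 8, 9, ….
Reversing it on ymovpog: y−7=r, m−8=e, o−9=f, v−10=l, p−11=e, o−12=c, g−13=t.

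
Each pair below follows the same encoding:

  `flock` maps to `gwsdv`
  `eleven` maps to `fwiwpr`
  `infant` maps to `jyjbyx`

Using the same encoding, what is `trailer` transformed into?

It's a Vigenère-style cipher with numeric key [1,11,4]: position i shifts by key[i mod 3].
Applying it to trailer: t+1=u, r+11=c, a+4=e, i+1=j, l+11=w, e+4=i, r+1=s.

ucejwis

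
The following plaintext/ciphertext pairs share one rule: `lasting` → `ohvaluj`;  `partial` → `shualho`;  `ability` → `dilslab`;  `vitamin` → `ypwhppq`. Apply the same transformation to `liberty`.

opeluab

Shifts by position in lasting: pos 0: l→o (+3), pos 1: a→h (+7), pos 2: s→v (+3), pos 3: t→a (+7) — repeating every 2. It's a Vigenère-style cipher with numeric key [3,7]: position i shifts by key[i mod 2].
For liberty: l+3=o, i+7=p, b+3=e, e+7=l, r+3=u, t+7=a, y+3=b.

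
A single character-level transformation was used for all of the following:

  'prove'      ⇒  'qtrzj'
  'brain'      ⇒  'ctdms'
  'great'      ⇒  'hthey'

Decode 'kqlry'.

In prove: p→q is +1, r→t is +2, o→r is +3, v→z is +4 — the shift increases by 1 each position. The shift increases by 1 at each position, starting from +1: 1, 2, 3, ….
Decoding kqlry: k−1=j, q−2=o, l−3=i, r−4=n, y−5=t.

joint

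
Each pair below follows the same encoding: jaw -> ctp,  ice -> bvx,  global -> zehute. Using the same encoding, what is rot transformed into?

khm

Compare letters: j→c is +19, a→t is +19, w→p is +19 — a constant shift. Every letter moves 19 places later in the alphabet, wrapping around z→a.
For rot: r+19=k, o+19=h, t+19=m.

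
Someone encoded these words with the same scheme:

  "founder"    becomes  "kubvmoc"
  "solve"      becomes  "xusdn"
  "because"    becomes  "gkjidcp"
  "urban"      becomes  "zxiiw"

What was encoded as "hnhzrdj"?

charity

In founder: f→k is +5, o→u is +6, u→b is +7, n→v is +8 — the shift increases by 1 each position. Letter i (0-indexed) is shifted by i+5, so successive shifts are 5, 6, 7, ….
Undoing it on hnhzrdj: h−5=c, n−6=h, h−7=a, z−8=r, r−9=i, d−10=t, j−11=y.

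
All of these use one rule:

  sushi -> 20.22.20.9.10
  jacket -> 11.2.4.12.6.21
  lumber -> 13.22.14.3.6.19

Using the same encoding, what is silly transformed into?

20.10.13.13.26

s is letter #19 and maps to 20: an offset of 1. The number is (letter's place in the alphabet, a=1) + 1.
Applying it to silly: s=19→20, i=9→10, l=12→13, l=12→13, y=25→26.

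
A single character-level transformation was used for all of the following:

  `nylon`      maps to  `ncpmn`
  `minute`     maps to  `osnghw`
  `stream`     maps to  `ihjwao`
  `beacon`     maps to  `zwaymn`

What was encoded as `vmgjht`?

fourth

n(13)→n(13) and y(24)→c(2) fit y≡25x+0 (mod 26); the inverse of 25 mod 26 is 25. This is an affine cipher: with a=0,…,z=25, each position x becomes (25x+0) mod 26.
Reversing it on vmgjht: v(21)→25·(21−0)≡5=f; m(12)→25·(12−0)≡14=o; g(6)→25·(6−0)≡20=u; j(9)→25·(9−0)≡17=r; h(7)→25·(7−0)≡19=t; t(19)→25·(19−0)≡7=h (all mod 26).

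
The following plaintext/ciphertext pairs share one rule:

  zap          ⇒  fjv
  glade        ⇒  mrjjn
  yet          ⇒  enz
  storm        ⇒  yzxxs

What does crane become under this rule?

ixjtn

The shift depends on letter class: consonant z→f is +6, but vowel a→j is +9. Two shifts are in play — +9 for a/e/i/o/u, +6 for every other letter.
For crane: c(cons)+6=i, r(cons)+6=x, a(vowel)+9=j, n(cons)+6=t, e(vowel)+9=n.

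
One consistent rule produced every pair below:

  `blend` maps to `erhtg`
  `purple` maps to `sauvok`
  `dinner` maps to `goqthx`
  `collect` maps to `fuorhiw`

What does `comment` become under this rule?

fupshtw

Shifts by position in blend: pos 0: b→e (+3), pos 1: l→r (+6), pos 2: e→h (+3), pos 3: n→t (+6) — repeating every 2. The shifts repeat in a cycle of length 2: positions 0,1,… shift by +3, +6, then the pattern repeats.
For comment: c+3=f, o+6=u, m+3=p, m+6=s, e+3=h, n+6=t, t+3=w.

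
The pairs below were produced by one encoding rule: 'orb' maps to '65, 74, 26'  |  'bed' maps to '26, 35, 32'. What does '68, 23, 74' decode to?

par

o(#15)→65 and r(#18)→74: differences scale by 3, so n = 3·pos + 20. With a=1..z=26, the number is 3·pos + 20.
Undoing it on 68, 23, 74: 68→(68−20)÷3=16=p, 23→(23−20)÷3=1=a, 74→(74−20)÷3=18=r.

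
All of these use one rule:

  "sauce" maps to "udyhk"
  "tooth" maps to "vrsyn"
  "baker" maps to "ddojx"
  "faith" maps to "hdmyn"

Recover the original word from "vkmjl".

thief

In sauce: s→u is +2, a→d is +3, u→y is +4, c→h is +5 — the shift increases by 1 each position. The shift increases by 1 at each position, starting from +2: 2, 3, 4, ….
Undoing it on vkmjl: v−2=t, k−3=h, m−4=i, j−5=e, l−6=f.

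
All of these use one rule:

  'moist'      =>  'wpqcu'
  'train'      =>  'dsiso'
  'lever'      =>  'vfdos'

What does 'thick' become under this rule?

diqml

Shifts by position in moist: pos 0: m→w (+10), pos 1: o→p (+1), pos 2: i→q (+8), pos 3: s→c (+10), pos 4: t→u (+1) — repeating every 3. It's a Vigenère-style cipher with numeric key [10,1,8]: position i shifts by key[i mod 3].
On thick: t+10=d, h+1=i, i+8=q, c+10=m, k+1=l.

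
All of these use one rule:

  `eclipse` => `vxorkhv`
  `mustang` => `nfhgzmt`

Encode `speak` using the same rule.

hkvzp

Each pair mirrors across the alphabet (e↔v, c↔x, l↔o): positions sum to 25. This is the alphabet-reversal cipher (Atbash): a becomes z, b becomes y, etc.
For speak: s↔h, p↔k, e↔v, a↔z, k↔p.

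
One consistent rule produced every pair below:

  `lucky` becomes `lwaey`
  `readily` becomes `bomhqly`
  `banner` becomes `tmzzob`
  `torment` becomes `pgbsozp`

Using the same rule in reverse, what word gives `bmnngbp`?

l(11)→l(11) and u(20)→w(22) fit y≡7x+12 (mod 26); the inverse of 7 mod 26 is 15. This is an affine cipher: with a=0,…,z=25, each position x becomes (7x+12) mod 26.
Reversing it on bmnngbp: b(1)→15·(1−12)≡17=r; m(12)→15·(12−12)≡0=a; n(13)→15·(13−12)≡15=p; n(13)→15·(13−12)≡15=p; g(6)→15·(6−12)≡14=o; b(1)→15·(1−12)≡17=r; p(15)→15·(15−12)≡19=t (all mod 26).

rapport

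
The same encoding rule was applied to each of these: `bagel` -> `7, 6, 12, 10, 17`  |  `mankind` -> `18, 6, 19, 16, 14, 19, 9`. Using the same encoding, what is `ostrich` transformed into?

b is letter #2 and maps to 7: an offset of 5. Each letter is replaced by its alphabet position (a=1..z=26) + 5.
For ostrich: o=15→20, s=19→24, t=20→25, r=18→23, i=9→14, c=3→8, h=8→13.

20, 24, 25, 23, 14, 8, 13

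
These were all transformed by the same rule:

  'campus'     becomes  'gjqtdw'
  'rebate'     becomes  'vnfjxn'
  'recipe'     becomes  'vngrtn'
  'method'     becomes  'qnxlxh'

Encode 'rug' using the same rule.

The shift depends on letter class: consonant c→g is +4, but vowel a→j is +9. Vowels shift forward by 9 and consonants shift forward by 4.
On rug: r(cons)+4=v, u(vowel)+9=d, g(cons)+4=k.

vdk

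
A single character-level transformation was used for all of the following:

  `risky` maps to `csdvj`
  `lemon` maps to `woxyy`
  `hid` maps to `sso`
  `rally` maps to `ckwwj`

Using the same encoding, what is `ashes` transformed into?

kdsod

The shift depends on letter class: consonant r→c is +11, but vowel i→s is +10. The rule splits by letter class: vowels +10, consonants +11.
On ashes: a(vowel)+10=k, s(cons)+11=d, h(cons)+11=s, e(vowel)+10=o, s(cons)+11=d.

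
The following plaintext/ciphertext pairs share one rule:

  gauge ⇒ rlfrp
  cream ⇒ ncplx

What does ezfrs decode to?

tough

Compare letters: g→r is +11, a→l is +11, u→f is +11 — a constant shift. Every letter moves 11 places later in the alphabet, wrapping around z→a.
Undoing it on ezfrs: e−11=t, z−11=o, f−11=u, r−11=g, s−11=h.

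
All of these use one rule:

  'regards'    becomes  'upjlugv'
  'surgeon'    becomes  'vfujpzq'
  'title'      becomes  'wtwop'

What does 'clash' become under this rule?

The rule splits by letter class: vowels +11, consonants +3.
On clash: c(cons)+3=f, l(cons)+3=o, a(vowel)+11=l, s(cons)+3=v, h(cons)+3=k.

folvk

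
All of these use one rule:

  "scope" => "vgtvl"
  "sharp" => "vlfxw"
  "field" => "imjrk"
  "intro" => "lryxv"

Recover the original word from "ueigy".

radar

In scope: s→v is +3, c→g is +4, o→t is +5, p→v is +6 — the shift increases by 1 each position. Letter i (0-indexed) is shifted by i+3, so successive shifts are 3, 4, 5, ….
Decoding ueigy: u−3=r, e−4=a, i−5=d, g−6=a, y−7=r.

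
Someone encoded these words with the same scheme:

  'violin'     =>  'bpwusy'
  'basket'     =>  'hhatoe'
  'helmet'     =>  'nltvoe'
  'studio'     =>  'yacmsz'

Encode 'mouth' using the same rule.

svccr

In violin: v→b is +6, i→p is +7, o→w is +8, l→u is +9 — the shift increases by 1 each position. Letter i (0-indexed) is shifted by i+6, so successive shifts are 6, 7, 8, ….
On mouth: m+6=s, o+7=v, u+8=c, t+9=c, h+10=r.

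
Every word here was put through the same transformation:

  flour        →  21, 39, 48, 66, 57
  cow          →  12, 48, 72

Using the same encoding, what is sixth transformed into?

The formula is n = 3×(alphabet index, a=1) + 3.
Applying it to sixth: s=19→60, i=9→30, x=24→75, t=20→63, h=8→27.

60, 30, 75, 63, 27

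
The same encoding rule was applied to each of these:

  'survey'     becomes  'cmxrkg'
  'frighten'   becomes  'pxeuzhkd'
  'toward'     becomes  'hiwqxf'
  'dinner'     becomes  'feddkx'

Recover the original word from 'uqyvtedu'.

gambling

s(18)→c(2) and u(20)→m(12) fit y≡5x+16 (mod 26); the inverse of 5 mod 26 is 21. Each letter's alphabet position (a=0..z=25) is mapped through 5·x+16 mod 26 — an affine cipher.
Reversing it on uqyvtedu: u(20)→21·(20−16)≡6=g; q(16)→21·(16−16)≡0=a; y(24)→21·(24−16)≡12=m; v(21)→21·(21−16)≡1=b; t(19)→21·(19−16)≡11=l; e(4)→21·(4−16)≡8=i; d(3)→21·(3−16)≡13=n; u(20)→21·(20−16)≡6=g (all mod 26).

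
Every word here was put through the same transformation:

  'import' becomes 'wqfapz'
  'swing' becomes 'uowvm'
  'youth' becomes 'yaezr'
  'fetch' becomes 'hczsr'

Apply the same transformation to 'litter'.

lwzzcp

i(8)→w(22) and m(12)→q(16) fit y≡5x+8 (mod 26); the inverse of 5 mod 26 is 21. Treating letters as 0–25, the rule is x ↦ 5x + 8 (mod 26).
For litter: l(11)→5·11+8≡11=l; i(8)→5·8+8≡22=w; t(19)→5·19+8≡25=z; t(19)→5·19+8≡25=z; e(4)→5·4+8≡2=c; r(17)→5·17+8≡15=p (all mod 26).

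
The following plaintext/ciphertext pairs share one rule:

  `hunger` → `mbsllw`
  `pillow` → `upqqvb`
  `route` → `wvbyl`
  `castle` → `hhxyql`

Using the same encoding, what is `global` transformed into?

lqvghq

Two shifts are in play — +7 for a/e/i/o/u, +5 for every other letter.
Applying it to global: g(cons)+5=l, l(cons)+5=q, o(vowel)+7=v, b(cons)+5=g, a(vowel)+7=h, l(cons)+5=q.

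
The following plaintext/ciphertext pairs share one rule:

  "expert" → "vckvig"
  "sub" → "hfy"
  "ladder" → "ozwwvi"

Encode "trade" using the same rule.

Each pair mirrors across the alphabet (e↔v, x↔c, p↔k): positions sum to 25. Each letter is replaced by its mirror in the alphabet: a↔z, b↔y, c↔x, and so on (the Atbash cipher).
Applying it to trade: t↔g, r↔i, a↔z, d↔w, e↔v.

gizwv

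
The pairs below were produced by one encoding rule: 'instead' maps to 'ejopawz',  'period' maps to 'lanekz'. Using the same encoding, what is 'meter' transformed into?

iapan

Compare letters: i→e is +22, n→j is +22, s→o is +22 — a constant shift. Every letter moves 22 places later in the alphabet, wrapping around z→a.
Applying it to meter: m+22=i, e+22=a, t+22=p, e+22=a, r+22=n.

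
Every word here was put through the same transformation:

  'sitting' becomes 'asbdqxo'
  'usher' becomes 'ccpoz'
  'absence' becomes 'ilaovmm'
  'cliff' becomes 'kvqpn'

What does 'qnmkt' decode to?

ideal

Shifts by position in sitting: pos 0: s→a (+8), pos 1: i→s (+10), pos 2: t→b (+8), pos 3: t→d (+10) — repeating every 2. A repeating key of period 2 is used — shifts +8, +10 over and over.
Reversing it on qnmkt: q−8=i, n−10=d, m−8=e, k−10=a, t−8=l.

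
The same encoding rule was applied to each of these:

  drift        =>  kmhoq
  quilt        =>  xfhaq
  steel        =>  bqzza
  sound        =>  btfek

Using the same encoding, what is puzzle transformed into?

d(3)→k(10) and r(17)→m(12) fit y≡15x+17 (mod 26); the inverse of 15 mod 26 is 7. Treating letters as 0–25, the rule is x ↦ 15x + 17 (mod 26).
On puzzle: p(15)→15·15+17≡8=i; u(20)→15·20+17≡5=f; z(25)→15·25+17≡2=c; z(25)→15·25+17≡2=c; l(11)→15·11+17≡0=a; e(4)→15·4+17≡25=z (all mod 26).

ifccaz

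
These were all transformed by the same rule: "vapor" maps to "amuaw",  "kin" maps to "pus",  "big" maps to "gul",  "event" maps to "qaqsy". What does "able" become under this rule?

The shift depends on letter class: consonant v→a is +5, but vowel a→m is +12. The rule splits by letter class: vowels +12, consonants +5.
Applying it to able: a(vowel)+12=m, b(cons)+5=g, l(cons)+5=q, e(vowel)+12=q.

mgqq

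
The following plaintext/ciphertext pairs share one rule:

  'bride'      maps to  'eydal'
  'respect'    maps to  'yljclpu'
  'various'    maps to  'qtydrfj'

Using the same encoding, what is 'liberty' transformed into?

b(1)→e(4) and r(17)→y(24) fit y≡11x+19 (mod 26); the inverse of 11 mod 26 is 19. This is an affine cipher: with a=0,…,z=25, each position x becomes (11x+19) mod 26.
For liberty: l(11)→11·11+19≡10=k; i(8)→11·8+19≡3=d; b(1)→11·1+19≡4=e; e(4)→11·4+19≡11=l; r(17)→11·17+19≡24=y; t(19)→11·19+19≡20=u; y(24)→11·24+19≡23=x (all mod 26).

kdelyux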